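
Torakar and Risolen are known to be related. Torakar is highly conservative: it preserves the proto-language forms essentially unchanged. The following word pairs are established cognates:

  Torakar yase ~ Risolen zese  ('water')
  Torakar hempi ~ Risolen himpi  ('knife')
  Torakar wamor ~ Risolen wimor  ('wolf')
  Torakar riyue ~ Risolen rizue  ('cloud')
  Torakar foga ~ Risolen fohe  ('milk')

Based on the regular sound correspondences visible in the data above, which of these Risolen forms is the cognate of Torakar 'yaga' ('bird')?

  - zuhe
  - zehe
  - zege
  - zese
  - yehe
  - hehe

zehe

yase ~ zese — Torakar y corresponds to Risolen z word-initially before a back vowel.
yase ~ zese — Torakar a corresponds to Risolen e after a consonant, before a consonant other than r, m, n, p, b, f, v.
foga ~ fohe — Torakar g corresponds to Risolen h between vowels (before a back vowel).
foga ~ fohe — Torakar a corresponds to Risolen e word-finally.
Applying these to Torakar 'yaga':
  yaga → zaga   (y→z word-initially before a back vowel)
  zaga → zega   (a→e after a consonant, before a consonant other than r, m, n, p, b, f, v)
  zega → zeha   (g→h between vowels (before a back vowel))
  zeha → zehe   (a→e word-finally)
So the Risolen cognate is 'zehe'.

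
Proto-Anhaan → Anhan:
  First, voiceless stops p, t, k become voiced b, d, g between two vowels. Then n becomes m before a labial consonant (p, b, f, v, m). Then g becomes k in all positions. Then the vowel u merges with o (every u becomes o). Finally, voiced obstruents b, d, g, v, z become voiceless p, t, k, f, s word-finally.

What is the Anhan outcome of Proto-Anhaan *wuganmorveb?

wokammorvep

Anhan: *wuganmorveb
  wuganmorveb (rule 1 does not apply)
  wuganmorveb → wugammorveb   [nasal place assimilation]
  wugammorveb → wukammorveb   [unconditioned shift]
  wukammorveb → wokammorveb   [vowel merger]
  wokammorveb → wokammorvep   [final devoicing]
  giving Anhan wokammorvep.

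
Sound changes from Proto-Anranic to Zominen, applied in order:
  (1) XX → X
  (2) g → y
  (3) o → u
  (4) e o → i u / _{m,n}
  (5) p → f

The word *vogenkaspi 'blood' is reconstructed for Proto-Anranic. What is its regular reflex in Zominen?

vuyinkasfi

Zominen: *vogenkaspi
  vogenkaspi (rule 1 does not apply)
  vogenkaspi → voyenkaspi   [unconditioned shift]
  voyenkaspi → vuyenkaspi   [vowel merger]
  vuyenkaspi → vuyinkaspi   [pre-nasal raising]
  vuyinkaspi → vuyinkasfi   [unconditioned shift]
  giving Zominen vuyinkasfi.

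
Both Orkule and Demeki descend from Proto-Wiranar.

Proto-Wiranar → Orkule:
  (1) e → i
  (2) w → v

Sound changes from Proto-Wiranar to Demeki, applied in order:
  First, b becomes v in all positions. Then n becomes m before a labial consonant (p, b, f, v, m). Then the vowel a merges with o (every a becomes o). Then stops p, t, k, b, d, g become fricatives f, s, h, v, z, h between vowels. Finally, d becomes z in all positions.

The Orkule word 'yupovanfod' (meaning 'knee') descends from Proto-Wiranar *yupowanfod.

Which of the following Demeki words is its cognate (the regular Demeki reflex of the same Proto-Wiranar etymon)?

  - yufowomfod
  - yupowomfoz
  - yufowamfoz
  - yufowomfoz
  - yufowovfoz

yufowomfoz

Demeki: *yupowanfod
  yupowanfod (rule 1 does not apply)
  yupowanfod → yupowamfod   [nasal place assimilation]
  yupowamfod → yupowomfod   [vowel merger]
  yupowomfod → yufowomfod   [intervocalic lenition]
  yufowomfod → yufowomfoz   [unconditioned shift]
  giving Demeki yufowomfoz.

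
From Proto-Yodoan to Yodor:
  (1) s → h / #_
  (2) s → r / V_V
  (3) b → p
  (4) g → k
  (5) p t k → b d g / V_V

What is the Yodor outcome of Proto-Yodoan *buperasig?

puberarik

Yodor: start from *buperasig.
  rule 1: no change — buperasig
  rule 2 (rhotacism): buperasig → buperarig
  rule 3 (unconditioned shift): buperarig → puperarig
  rule 4 (unconditioned shift): puperarig → puperarik
  rule 5 (intervocalic voicing): puperarik → puberarik
  ⇒ Yodor puberarik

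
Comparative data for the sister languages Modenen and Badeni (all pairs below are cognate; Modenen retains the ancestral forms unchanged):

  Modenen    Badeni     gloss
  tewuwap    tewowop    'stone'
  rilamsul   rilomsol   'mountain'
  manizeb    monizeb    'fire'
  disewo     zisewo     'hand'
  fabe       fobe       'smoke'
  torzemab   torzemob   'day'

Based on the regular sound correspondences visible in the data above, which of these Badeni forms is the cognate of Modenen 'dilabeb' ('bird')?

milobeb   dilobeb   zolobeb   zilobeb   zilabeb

zilobeb

disewo ~ zisewo — Modenen d corresponds to Badeni z word-initially before a front vowel.
fabe ~ fobe, torzemab ~ torzemob — Modenen a corresponds to Badeni o after a consonant, before a labial obstruent.
Applying these to Modenen 'dilabeb':
  dilabeb → zilabeb   (d→z word-initially before a front vowel)
  zilabeb → zilobeb   (a→o after a consonant, before a labial obstruent)
So the Badeni cognate is 'zilobeb'.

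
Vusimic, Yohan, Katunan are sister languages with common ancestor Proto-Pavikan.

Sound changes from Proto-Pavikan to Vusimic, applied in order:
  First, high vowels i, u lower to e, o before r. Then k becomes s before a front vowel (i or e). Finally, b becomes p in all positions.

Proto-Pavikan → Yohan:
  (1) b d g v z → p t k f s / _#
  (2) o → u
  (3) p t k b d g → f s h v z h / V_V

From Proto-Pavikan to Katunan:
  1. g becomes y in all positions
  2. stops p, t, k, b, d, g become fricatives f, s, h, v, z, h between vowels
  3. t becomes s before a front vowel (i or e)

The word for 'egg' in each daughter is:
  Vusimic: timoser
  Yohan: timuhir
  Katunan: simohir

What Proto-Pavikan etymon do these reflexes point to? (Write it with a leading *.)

*timokir

Position 5: Vusimic has s, Yohan has h, Katunan has h. Taking the neighbouring segments as reconstructed: Vusimic s could go back to *k or *s; Yohan h could go back to *k or *g or *h; Katunan h could go back to *k or *h — the one source consistent with every daughter is *k.
Position 4: Vusimic has o, Yohan has u, Katunan has o. Katunan preserves o here (none of its changes turn any other segment into o), so the proto-segment is *o.
Verify the candidate proto-form against each daughter:
Vusimic: start from *timokir.
  rule 1 (pre-rhotic lowering): timokir → timoker
  rule 2 (palatalisation): timoker → timoser
  rule 3: no change — timoser
  ⇒ Vusimic timoser
Yohan: *timokir
  timokir (rule 1 does not apply)
  timokir → timukir   [vowel merger]
  timukir → timuhir   [intervocalic lenition]
  giving Yohan timuhir.
Katunan: *timokir
  timokir (rule 1 does not apply)
  timokir → timohir   [intervocalic lenition]
  timohir → simohir   [palatalisation]
  giving Katunan simohir.
*timokir is the unique common source.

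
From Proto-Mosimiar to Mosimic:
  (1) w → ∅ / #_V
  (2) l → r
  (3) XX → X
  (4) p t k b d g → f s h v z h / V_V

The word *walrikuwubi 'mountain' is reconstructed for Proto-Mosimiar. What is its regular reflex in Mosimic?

Mosimic: start from *walrikuwubi.
  rule 1 (glide loss): walrikuwubi → alrikuwubi
  rule 2 (unconditioned shift): alrikuwubi → arrikuwubi
  rule 3 (degemination): arrikuwubi → arikuwubi
  rule 4 (intervocalic lenition): arikuwubi → arihuwuvi
  ⇒ Mosimic arihuwuvi

arihuwuvi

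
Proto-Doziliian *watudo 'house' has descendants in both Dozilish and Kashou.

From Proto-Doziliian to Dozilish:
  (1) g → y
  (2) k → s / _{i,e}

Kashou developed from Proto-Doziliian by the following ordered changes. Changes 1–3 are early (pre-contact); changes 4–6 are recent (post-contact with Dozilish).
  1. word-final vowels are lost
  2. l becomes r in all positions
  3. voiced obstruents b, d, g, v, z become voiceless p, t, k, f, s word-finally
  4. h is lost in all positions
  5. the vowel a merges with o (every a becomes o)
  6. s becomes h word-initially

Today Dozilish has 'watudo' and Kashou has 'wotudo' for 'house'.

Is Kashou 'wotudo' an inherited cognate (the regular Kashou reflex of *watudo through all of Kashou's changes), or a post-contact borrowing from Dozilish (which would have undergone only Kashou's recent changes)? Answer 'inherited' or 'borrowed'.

If inherited, *watudo would pass through all of Kashou's changes:
Kashou: *watudo
  watudo → watud   [apocope]
  watud (rule 2 does not apply)
  watud → watut   [final devoicing]
  watut (rule 4 does not apply)
  watut → wotut   [vowel merger]
  wotut (rule 6 does not apply)
  giving Kashou wotut.
If borrowed from Dozilish 'watudo' after the early changes, it would undergo only the recent ones:
  rule 4 (h-loss): no change (watudo)
  rule 5 (vowel merger): watudo → wotudo
  rule 6 (debuccalisation): no change (wotudo)
  ⇒ as a loan: wotudo
Kashou 'wotudo' matches the loan outcome 'wotudo', not the inherited 'wotut' — it skipped the early Kashou changes, so it was borrowed from Dozilish.

borrowed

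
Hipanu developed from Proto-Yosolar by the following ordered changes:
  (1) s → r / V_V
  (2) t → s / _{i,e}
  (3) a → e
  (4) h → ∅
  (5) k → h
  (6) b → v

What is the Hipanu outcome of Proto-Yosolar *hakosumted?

Hipanu: *hakosumted
  hakosumted → hakorumted   [rhotacism]
  hakorumted → hakorumsed   [palatalisation]
  hakorumsed → hekorumsed   [vowel merger]
  hekorumsed → ekorumsed   [h-loss]
  ekorumsed → ehorumsed   [unconditioned shift]
  ehorumsed (rule 6 does not apply)
  giving Hipanu ehorumsed.

ehorumsed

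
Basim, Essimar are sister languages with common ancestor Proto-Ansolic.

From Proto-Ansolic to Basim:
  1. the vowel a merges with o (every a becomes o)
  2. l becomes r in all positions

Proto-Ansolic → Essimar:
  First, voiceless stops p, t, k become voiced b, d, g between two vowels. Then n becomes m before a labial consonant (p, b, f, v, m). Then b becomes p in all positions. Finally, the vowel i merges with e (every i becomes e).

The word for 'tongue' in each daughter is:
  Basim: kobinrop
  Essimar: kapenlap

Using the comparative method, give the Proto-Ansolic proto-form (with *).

Position 2: Basim has o, Essimar has a. Essimar preserves a here (none of its changes turn any other segment into a), so the proto-segment is *a.
Position 3: Basim has b, Essimar has p. Basim preserves b here (none of its changes turn any other segment into b), so the proto-segment is *b.
Position 6: Basim has r, Essimar has l. Essimar preserves l here (none of its changes turn any other segment into l), so the proto-segment is *l.
Verify the candidate proto-form against each daughter:
Basim: start from *kabinlap.
  rule 1 (vowel merger): kabinlap → kobinlop
  rule 2 (unconditioned shift): kobinlop → kobinrop
  ⇒ Basim kobinrop
Essimar: *kabinlap
  kabinlap (rule 1 does not apply)
  kabinlap (rule 2 does not apply)
  kabinlap → kapinlap   [unconditioned shift]
  kapinlap → kapenlap   [vowel merger]
  giving Essimar kapenlap.
No other proto-form is consistent with every reflex, so the reconstruction is *kabinlap.

*kabinlap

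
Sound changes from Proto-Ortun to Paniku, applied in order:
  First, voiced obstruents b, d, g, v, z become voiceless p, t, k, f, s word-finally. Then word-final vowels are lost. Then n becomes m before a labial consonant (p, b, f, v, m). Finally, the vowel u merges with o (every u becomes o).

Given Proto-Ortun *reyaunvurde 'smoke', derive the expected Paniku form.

Paniku: *reyaunvurde > reyaunvurd > reyaumvurd > reyaomvord  (by apocope, nasal place assimilation, vowel merger)

reyaomvord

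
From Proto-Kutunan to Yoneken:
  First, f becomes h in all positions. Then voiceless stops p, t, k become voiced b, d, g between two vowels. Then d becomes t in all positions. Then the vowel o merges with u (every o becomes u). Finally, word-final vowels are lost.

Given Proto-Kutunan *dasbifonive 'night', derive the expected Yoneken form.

Yoneken: *dasbifonive > dasbihonive > tasbihonive > tasbihunive > tasbihuniv  (by unconditioned shift, unconditioned shift, vowel merger, apocope)

tasbihuniv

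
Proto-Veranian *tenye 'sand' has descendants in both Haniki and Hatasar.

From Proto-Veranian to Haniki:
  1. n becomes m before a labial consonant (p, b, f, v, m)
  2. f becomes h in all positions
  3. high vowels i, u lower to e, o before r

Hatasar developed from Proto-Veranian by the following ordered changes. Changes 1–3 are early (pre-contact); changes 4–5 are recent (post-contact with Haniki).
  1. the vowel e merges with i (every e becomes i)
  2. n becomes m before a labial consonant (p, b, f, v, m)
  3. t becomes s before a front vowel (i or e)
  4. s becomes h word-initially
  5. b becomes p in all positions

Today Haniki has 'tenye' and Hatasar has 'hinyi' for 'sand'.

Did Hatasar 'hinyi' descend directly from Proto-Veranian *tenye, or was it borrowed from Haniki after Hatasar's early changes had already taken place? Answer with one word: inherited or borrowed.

If inherited, *tenye would pass through all of Hatasar's changes:
Hatasar: *tenye > tinyi > sinyi > hinyi  (by vowel merger, palatalisation, debuccalisation)
If borrowed from Haniki 'tenye' after the early changes, it would undergo only the recent ones:
  rule 4 (debuccalisation): no change (tenye)
  rule 5 (unconditioned shift): no change (tenye)
  ⇒ as a loan: tenye
Hatasar 'hinyi' matches the inherited outcome exactly, so it is an inherited cognate, not a loan.

inherited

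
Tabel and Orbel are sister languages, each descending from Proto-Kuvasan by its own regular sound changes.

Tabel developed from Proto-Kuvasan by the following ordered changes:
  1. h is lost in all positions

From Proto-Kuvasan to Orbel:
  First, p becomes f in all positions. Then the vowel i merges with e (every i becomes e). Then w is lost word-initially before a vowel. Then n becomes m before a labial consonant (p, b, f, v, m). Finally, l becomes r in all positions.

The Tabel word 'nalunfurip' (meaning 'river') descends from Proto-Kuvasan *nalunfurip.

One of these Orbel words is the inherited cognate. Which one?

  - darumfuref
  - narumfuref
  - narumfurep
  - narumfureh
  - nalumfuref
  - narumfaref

Orbel: *nalunfurip
  nalunfurip → nalunfurif   [unconditioned shift]
  nalunfurif → nalunfuref   [vowel merger]
  nalunfuref (rule 3 does not apply)
  nalunfuref → nalumfuref   [nasal place assimilation]
  nalumfuref → narumfuref   [unconditioned shift]
  giving Orbel narumfuref.

narumfuref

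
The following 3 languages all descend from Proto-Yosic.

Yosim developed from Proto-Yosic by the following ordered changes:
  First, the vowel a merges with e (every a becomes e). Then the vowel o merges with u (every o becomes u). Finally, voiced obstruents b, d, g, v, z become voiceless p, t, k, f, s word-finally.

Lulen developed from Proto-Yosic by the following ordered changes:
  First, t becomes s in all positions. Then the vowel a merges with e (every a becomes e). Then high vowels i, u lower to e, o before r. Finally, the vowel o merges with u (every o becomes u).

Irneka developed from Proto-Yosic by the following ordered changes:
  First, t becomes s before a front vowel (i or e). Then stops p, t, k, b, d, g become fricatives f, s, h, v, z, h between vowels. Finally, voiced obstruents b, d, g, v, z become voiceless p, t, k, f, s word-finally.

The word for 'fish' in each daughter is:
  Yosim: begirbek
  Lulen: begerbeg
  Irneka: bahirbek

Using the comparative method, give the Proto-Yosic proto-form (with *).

Position 2: Yosim has e, Lulen has e, Irneka has a. Irneka preserves a here (none of its changes turn any other segment into a), so the proto-segment is *a.
Position 8: Yosim has k, Lulen has g, Irneka has k. Lulen preserves g here (none of its changes turn any other segment into g), so the proto-segment is *g.
Continuing position by position gives *bagirbeg; check it forward:
Yosim: start from *bagirbeg.
  rule 1 (vowel merger): bagirbeg → begirbeg
  rule 2: no change — begirbeg
  rule 3 (final devoicing): begirbeg → begirbek
  ⇒ Yosim begirbek
Lulen: *bagirbeg > begirbeg > begerbeg  (by vowel merger, pre-rhotic lowering)
Irneka: *bagirbeg > bahirbeg > bahirbek  (by intervocalic lenition, final devoicing)
Only *bagirbeg yields all of Yosim begirbek, Lulen begerbeg, Irneka bahirbek.

*bagirbeg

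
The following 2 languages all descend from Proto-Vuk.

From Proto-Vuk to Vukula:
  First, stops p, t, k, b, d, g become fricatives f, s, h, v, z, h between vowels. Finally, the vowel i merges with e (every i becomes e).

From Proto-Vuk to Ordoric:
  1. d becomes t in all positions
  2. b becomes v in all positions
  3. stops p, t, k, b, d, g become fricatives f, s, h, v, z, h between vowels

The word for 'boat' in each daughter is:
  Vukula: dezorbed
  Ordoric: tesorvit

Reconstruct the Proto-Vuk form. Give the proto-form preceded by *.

Position 8: Vukula has d, Ordoric has t. Vukula preserves d here (none of its changes turn any other segment into d), so the proto-segment is *d.
Position 6: Vukula has b, Ordoric has v. Vukula preserves b here (none of its changes turn any other segment into b), so the proto-segment is *b.
Verify the candidate proto-form against each daughter:
Vukula: *dedorbid > dezorbid > dezorbed  (by intervocalic lenition, vowel merger)
Ordoric: start from *dedorbid.
  rule 1 (unconditioned shift): dedorbid → tetorbit
  rule 2 (unconditioned shift): tetorbit → tetorvit
  rule 3 (intervocalic lenition): tetorvit → tesorvit
  ⇒ Ordoric tesorvit
*dedorbid is the unique common source.

*dedorbid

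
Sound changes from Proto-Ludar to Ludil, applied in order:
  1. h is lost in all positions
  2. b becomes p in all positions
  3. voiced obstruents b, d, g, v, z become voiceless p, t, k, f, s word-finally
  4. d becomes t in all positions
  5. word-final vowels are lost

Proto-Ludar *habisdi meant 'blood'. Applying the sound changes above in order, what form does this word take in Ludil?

Ludil: *habisdi > abisdi > apisdi > apisti > apist  (by h-loss, unconditioned shift, unconditioned shift, apocope)

apist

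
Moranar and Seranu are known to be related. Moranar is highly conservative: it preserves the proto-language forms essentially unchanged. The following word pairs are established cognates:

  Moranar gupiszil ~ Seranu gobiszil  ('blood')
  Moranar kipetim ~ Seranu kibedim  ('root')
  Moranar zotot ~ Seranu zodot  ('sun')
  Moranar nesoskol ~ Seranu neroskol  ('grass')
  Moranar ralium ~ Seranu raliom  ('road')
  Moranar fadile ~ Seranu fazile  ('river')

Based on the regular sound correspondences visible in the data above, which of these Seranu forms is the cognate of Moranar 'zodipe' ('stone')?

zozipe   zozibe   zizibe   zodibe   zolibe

zozibe

fadile ~ fazile — Moranar d corresponds to Seranu z between vowels (before a front vowel).
kipetim ~ kibedim — Moranar p corresponds to Seranu b between vowels (before a front vowel).
Applying these to Moranar 'zodipe':
  zodipe → zozipe   (d→z between vowels (before a front vowel))
  zozipe → zozibe   (p→b between vowels (before a front vowel))
So the Seranu cognate is 'zozibe'.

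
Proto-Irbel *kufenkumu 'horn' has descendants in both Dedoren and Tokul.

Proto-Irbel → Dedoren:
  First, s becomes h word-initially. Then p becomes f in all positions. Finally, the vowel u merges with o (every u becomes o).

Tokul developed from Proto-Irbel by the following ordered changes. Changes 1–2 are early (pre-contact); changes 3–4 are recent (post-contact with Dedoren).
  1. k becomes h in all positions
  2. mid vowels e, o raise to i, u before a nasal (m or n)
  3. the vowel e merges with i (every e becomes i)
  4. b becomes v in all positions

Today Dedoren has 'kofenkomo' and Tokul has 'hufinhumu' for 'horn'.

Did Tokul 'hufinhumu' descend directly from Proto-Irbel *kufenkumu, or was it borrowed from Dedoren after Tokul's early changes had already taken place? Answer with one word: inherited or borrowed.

If inherited, *kufenkumu would pass through all of Tokul's changes:
Tokul: *kufenkumu
  kufenkumu → hufenhumu   [unconditioned shift]
  hufenhumu → hufinhumu   [pre-nasal raising]
  hufinhumu (rule 3 does not apply)
  hufinhumu (rule 4 does not apply)
  giving Tokul hufinhumu.
If borrowed from Dedoren 'kofenkomo' after the early changes, it would undergo only the recent ones:
  rule 3 (vowel merger): kofenkomo → kofinkomo
  rule 4 (unconditioned shift): no change (kofinkomo)
  ⇒ as a loan: kofinkomo
Tokul 'hufinhumu' matches the inherited outcome exactly, so it is an inherited cognate, not a loan.

inherited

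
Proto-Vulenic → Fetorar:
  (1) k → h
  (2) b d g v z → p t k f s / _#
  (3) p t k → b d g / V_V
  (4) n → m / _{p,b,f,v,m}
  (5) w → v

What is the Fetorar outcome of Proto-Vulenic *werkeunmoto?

verheummodo

Fetorar: *werkeunmoto > werheunmoto > werheunmodo > werheummodo > verheummodo  (by unconditioned shift, intervocalic voicing, nasal place assimilation, unconditioned shift)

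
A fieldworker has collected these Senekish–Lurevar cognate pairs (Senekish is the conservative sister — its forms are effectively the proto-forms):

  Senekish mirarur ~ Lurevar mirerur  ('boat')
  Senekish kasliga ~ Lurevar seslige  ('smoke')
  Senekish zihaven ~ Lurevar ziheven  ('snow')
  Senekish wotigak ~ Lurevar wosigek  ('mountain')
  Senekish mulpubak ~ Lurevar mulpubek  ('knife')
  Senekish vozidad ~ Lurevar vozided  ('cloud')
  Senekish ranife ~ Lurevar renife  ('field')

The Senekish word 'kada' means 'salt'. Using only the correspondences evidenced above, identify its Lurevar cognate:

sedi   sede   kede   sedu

sede

kasliga ~ seslige — Senekish k corresponds to Lurevar s word-initially before a back vowel.
kasliga ~ seslige, wotigak ~ wosigek — Senekish a corresponds to Lurevar e after a consonant, before a consonant other than r, m, n, p, b, f, v.
kasliga ~ seslige — Senekish a corresponds to Lurevar e word-finally.
Applying these to Senekish 'kada':
  kada → sada   (k→s word-initially before a back vowel)
  sada → seda   (a→e after a consonant, before a consonant other than r, m, n, p, b, f, v)
  seda → sede   (a→e word-finally)
So the Lurevar cognate is 'sede'.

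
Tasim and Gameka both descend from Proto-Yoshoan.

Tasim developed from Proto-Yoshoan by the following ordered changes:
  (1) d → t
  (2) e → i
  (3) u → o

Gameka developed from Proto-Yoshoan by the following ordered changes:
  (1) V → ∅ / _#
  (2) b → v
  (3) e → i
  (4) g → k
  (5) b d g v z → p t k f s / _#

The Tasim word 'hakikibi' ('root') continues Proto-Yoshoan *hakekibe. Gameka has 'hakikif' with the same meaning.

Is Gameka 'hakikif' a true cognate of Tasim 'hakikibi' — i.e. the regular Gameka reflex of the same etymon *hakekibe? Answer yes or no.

yes

Derive the expected Gameka reflex of *hakekibe:
Gameka: *hakekibe > hakekib > hakekiv > hakikiv > hakikif  (by apocope, unconditioned shift, vowel merger, final devoicing)
Gameka 'hakikif' matches the regular reflex exactly, so the pair is cognate.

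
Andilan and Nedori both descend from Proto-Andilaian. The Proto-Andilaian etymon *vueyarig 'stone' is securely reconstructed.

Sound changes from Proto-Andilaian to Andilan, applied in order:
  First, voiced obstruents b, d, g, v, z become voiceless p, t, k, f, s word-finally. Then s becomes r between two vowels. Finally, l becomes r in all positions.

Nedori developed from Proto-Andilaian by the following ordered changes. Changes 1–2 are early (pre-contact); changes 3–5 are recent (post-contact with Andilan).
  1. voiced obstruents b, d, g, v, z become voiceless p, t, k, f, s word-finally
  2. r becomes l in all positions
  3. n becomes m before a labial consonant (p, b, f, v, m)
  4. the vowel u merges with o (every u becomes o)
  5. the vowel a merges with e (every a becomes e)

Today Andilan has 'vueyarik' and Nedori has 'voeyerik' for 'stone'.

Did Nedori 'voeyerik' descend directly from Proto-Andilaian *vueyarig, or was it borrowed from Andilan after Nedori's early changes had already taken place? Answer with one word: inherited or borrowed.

borrowed

If inherited, *vueyarig would pass through all of Nedori's changes:
Nedori: *vueyarig
  vueyarig → vueyarik   [final devoicing]
  vueyarik → vueyalik   [unconditioned shift]
  vueyalik (rule 3 does not apply)
  vueyalik → voeyalik   [vowel merger]
  voeyalik → voeyelik   [vowel merger]
  giving Nedori voeyelik.
If borrowed from Andilan 'vueyarik' after the early changes, it would undergo only the recent ones:
  rule 3 (nasal place assimilation): no change (vueyarik)
  rule 4 (vowel merger): vueyarik → voeyarik
  rule 5 (vowel merger): voeyarik → voeyerik
  ⇒ as a loan: voeyerik
Nedori 'voeyerik' matches the loan outcome 'voeyerik', not the inherited 'voeyelik' — it skipped the early Nedori changes, so it was borrowed from Andilan.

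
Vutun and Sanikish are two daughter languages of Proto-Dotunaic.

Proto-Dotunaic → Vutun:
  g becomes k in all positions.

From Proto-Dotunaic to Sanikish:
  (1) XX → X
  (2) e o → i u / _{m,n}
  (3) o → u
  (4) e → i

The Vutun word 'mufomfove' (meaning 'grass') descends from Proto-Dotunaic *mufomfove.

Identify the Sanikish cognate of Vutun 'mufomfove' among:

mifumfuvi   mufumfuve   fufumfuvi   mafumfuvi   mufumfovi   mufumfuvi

mufumfuvi

Sanikish: *mufomfove
  mufomfove (rule 1 does not apply)
  mufomfove → mufumfove   [pre-nasal raising]
  mufumfove → mufumfuve   [vowel merger]
  mufumfuve → mufumfuvi   [vowel merger]
  giving Sanikish mufumfuvi.
The other candidates each miss or misapply at least one Sanikish change.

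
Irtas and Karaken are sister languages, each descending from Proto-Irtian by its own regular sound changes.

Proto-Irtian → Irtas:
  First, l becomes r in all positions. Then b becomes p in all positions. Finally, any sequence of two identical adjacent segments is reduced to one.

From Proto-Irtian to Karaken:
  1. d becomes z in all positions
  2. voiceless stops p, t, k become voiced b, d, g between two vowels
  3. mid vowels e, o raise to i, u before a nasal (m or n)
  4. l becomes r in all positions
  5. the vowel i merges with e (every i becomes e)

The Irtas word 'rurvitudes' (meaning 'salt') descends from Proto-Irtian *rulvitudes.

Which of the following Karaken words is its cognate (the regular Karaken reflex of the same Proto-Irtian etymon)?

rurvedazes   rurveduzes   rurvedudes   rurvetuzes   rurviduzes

Karaken: start from *rulvitudes.
  rule 1 (unconditioned shift): rulvitudes → rulvituzes
  rule 2 (intervocalic voicing): rulvituzes → rulviduzes
  rule 3: no change — rulviduzes
  rule 4 (unconditioned shift): rulviduzes → rurviduzes
  rule 5 (vowel merger): rurviduzes → rurveduzes
  ⇒ Karaken rurveduzes
The other candidates each miss or misapply at least one Karaken change.

rurveduzes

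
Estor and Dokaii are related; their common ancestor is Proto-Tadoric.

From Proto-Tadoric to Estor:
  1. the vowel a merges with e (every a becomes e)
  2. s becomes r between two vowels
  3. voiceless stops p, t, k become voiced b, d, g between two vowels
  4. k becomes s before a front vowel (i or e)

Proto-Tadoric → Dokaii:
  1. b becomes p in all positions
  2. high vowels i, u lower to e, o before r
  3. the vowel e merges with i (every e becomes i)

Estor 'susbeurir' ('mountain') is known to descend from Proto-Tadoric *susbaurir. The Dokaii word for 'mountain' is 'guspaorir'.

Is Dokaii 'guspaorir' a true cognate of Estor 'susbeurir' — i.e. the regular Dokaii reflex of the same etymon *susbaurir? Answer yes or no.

no

Derive the expected Dokaii reflex of *susbaurir:
Dokaii: *susbaurir > suspaurir > suspaorer > suspaorir  (by unconditioned shift, pre-rhotic lowering, vowel merger)
The regular Dokaii reflex would be 'suspaorir', but the attested form is 'guspaorir'. The correspondence is irregular, so they are not cognates (the Dokaii form has a different source).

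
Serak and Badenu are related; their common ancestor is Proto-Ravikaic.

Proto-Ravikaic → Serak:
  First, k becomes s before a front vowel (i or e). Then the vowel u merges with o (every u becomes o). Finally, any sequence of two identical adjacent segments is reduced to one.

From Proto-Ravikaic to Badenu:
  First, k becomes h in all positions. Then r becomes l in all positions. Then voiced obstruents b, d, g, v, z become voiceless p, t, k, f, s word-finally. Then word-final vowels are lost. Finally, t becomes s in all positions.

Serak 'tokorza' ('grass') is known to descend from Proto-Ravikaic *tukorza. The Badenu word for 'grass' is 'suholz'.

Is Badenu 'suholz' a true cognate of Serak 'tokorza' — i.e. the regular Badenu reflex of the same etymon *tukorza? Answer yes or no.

Derive the expected Badenu reflex of *tukorza:
Badenu: *tukorza
  tukorza → tuhorza   [unconditioned shift]
  tuhorza → tuholza   [unconditioned shift]
  tuholza (rule 3 does not apply)
  tuholza → tuholz   [apocope]
  tuholz → suholz   [unconditioned shift]
  giving Badenu suholz.
Badenu 'suholz' matches the regular reflex exactly, so the pair is cognate.

yes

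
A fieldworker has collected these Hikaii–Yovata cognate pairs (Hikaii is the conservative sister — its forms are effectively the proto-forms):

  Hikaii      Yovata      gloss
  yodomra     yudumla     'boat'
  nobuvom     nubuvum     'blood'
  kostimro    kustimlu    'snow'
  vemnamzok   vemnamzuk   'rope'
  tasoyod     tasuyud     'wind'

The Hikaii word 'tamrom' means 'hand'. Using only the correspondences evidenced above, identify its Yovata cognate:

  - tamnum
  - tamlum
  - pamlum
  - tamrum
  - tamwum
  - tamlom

kostimro ~ kustimlu — Hikaii r corresponds to Yovata l after a consonant, before a back vowel.
yodomra ~ yudumla, nobuvom ~ nubuvum — Hikaii o corresponds to Yovata u after a consonant, before a nasal.
Applying these to Hikaii 'tamrom':
  tamrom → tamlom   (r→l after a consonant, before a back vowel)
  tamlom → tamlum   (o→u after a consonant, before a nasal)
So the Yovata cognate is 'tamlum'.

tamlum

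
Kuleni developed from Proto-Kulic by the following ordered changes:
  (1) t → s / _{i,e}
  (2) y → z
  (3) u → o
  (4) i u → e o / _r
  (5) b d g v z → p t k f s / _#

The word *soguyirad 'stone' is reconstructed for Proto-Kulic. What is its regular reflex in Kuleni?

sogozerat

Kuleni: *soguyirad
  soguyirad (rule 1 does not apply)
  soguyirad → soguzirad   [unconditioned shift]
  soguzirad → sogozirad   [vowel merger]
  sogozirad → sogozerad   [pre-rhotic lowering]
  sogozerad → sogozerat   [final devoicing]
  giving Kuleni sogozerat.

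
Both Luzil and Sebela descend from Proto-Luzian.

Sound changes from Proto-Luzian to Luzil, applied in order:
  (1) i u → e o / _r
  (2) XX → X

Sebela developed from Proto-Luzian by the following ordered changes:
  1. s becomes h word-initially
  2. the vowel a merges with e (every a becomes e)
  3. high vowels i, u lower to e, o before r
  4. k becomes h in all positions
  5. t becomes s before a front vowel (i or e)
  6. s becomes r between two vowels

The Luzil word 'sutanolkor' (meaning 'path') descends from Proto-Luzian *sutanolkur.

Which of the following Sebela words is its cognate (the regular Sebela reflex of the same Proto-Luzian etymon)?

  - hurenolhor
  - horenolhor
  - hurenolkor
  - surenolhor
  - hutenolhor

Sebela: start from *sutanolkur.
  rule 1 (debuccalisation): sutanolkur → hutanolkur
  rule 2 (vowel merger): hutanolkur → hutenolkur
  rule 3 (pre-rhotic lowering): hutenolkur → hutenolkor
  rule 4 (unconditioned shift): hutenolkor → hutenolhor
  rule 5 (palatalisation): hutenolhor → husenolhor
  rule 6 (rhotacism): husenolhor → hurenolhor
  ⇒ Sebela hurenolhor

hurenolhor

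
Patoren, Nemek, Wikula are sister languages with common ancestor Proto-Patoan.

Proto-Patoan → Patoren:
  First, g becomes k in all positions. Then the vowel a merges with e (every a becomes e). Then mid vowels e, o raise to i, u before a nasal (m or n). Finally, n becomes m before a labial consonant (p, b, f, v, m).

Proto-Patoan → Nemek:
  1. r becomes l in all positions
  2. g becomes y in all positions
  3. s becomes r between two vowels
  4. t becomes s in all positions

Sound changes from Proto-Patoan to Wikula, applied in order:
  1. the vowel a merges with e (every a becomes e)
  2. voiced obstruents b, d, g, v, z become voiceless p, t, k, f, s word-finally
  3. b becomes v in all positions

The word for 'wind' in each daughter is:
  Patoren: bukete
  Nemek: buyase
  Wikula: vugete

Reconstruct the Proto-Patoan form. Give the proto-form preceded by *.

Position 1: Patoren has b, Nemek has b, Wikula has v. Patoren preserves b here (none of its changes turn any other segment into b), so the proto-segment is *b.
Position 3: Patoren has k, Nemek has y, Wikula has g. Wikula preserves g here (none of its changes turn any other segment into g), so the proto-segment is *g.
Continuing position by position gives *bugate; check it forward:
Patoren: *bugate
  bugate → bukate   [unconditioned shift]
  bukate → bukete   [vowel merger]
  bukete (rule 3 does not apply)
  bukete (rule 4 does not apply)
  giving Patoren bukete.
Nemek: start from *bugate.
  rule 1: no change — bugate
  rule 2 (unconditioned shift): bugate → buyate
  rule 3: no change — buyate
  rule 4 (unconditioned shift): buyate → buyase
  ⇒ Nemek buyase
Wikula: *bugate
  bugate → bugete   [vowel merger]
  bugete (rule 2 does not apply)
  bugete → vugete   [unconditioned shift]
  giving Wikula vugete.
Only *bugate yields all of Patoren bukete, Nemek buyase, Wikula vugete.

*bugate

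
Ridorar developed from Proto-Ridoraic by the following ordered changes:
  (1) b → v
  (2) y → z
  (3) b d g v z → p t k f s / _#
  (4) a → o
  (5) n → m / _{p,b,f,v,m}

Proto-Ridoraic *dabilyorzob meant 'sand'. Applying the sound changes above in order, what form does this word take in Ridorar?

dovilzorzof

Ridorar: start from *dabilyorzob.
  rule 1 (unconditioned shift): dabilyorzob → davilyorzov
  rule 2 (unconditioned shift): davilyorzov → davilzorzov
  rule 3 (final devoicing): davilzorzov → davilzorzof
  rule 4 (vowel merger): davilzorzof → dovilzorzof
  rule 5: no change — dovilzorzof
  ⇒ Ridorar dovilzorzof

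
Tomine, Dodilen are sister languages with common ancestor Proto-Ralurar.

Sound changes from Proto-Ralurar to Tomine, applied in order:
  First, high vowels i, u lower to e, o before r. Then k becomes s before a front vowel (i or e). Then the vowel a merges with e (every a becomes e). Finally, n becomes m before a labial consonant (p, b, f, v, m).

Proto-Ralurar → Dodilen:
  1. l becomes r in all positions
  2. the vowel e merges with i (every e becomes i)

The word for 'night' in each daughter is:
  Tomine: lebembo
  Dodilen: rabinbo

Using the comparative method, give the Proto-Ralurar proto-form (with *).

Position 1: Tomine has l, Dodilen has r. Tomine preserves l here (none of its changes turn any other segment into l), so the proto-segment is *l.
Position 2: Tomine has e, Dodilen has a. Dodilen preserves a here (none of its changes turn any other segment into a), so the proto-segment is *a.
Position 5: Tomine has m, Dodilen has n. Dodilen preserves n here (none of its changes turn any other segment into n), so the proto-segment is *n.
Continuing position by position gives *labenbo; check it forward:
Tomine: *labenbo
  labenbo (rule 1 does not apply)
  labenbo (rule 2 does not apply)
  labenbo → lebenbo   [vowel merger]
  lebenbo → lebembo   [nasal place assimilation]
  giving Tomine lebembo.
Dodilen: start from *labenbo.
  rule 1 (unconditioned shift): labenbo → rabenbo
  rule 2 (vowel merger): rabenbo → rabinbo
  ⇒ Dodilen rabinbo
Only *labenbo yields all of Tomine lebembo, Dodilen rabinbo.

*labenbo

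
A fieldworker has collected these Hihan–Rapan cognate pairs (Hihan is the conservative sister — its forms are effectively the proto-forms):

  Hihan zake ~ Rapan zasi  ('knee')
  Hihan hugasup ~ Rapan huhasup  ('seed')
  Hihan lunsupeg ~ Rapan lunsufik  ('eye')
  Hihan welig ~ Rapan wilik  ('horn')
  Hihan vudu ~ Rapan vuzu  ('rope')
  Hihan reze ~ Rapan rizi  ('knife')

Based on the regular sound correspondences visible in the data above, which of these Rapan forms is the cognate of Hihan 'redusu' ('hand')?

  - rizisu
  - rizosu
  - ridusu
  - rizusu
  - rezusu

rizusu

lunsupeg ~ lunsufik, welig ~ wilik — Hihan e corresponds to Rapan i after a consonant, before a consonant other than r, m, n, p, b, f, v.
vudu ~ vuzu — Hihan d corresponds to Rapan z between vowels (before a back vowel).
Applying these to Hihan 'redusu':
  redusu → ridusu   (e→i after a consonant, before a consonant other than r, m, n, p, b, f, v)
  ridusu → rizusu   (d→z between vowels (before a back vowel))
So the Rapan cognate is 'rizusu'.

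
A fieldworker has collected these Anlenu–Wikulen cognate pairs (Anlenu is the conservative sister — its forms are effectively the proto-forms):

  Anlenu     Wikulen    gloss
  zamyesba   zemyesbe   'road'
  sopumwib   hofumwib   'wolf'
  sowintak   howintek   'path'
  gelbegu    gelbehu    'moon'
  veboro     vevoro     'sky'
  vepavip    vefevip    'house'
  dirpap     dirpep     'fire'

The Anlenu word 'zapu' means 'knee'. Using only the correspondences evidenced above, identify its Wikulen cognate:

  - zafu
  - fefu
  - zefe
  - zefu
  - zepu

dirpap ~ dirpep — Anlenu a corresponds to Wikulen e after a consonant, before a labial obstruent.
sopumwib ~ hofumwib — Anlenu p corresponds to Wikulen f between vowels (before a back vowel).
Applying these to Anlenu 'zapu':
  zapu → zepu   (a→e after a consonant, before a labial obstruent)
  zepu → zefu   (p→f between vowels (before a back vowel))
So the Wikulen cognate is 'zefu'.

zefu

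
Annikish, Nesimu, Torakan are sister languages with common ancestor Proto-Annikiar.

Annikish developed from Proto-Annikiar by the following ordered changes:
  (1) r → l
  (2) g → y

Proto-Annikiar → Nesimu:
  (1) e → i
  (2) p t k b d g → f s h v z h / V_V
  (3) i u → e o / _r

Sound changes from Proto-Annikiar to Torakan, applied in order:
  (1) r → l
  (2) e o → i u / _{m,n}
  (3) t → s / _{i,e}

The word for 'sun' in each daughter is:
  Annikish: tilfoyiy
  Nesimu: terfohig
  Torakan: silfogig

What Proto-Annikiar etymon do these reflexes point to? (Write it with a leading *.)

*tirfogig

Position 2: Annikish has i, Nesimu has e, Torakan has i. Annikish preserves i here (none of its changes turn any other segment into i), so the proto-segment is *i.
Position 1: Annikish has t, Nesimu has t, Torakan has s. Annikish preserves t here (none of its changes turn any other segment into t), so the proto-segment is *t.
Position 8: Annikish has y, Nesimu has g, Torakan has g. Nesimu preserves g here (none of its changes turn any other segment into g), so the proto-segment is *g.
Verify the candidate proto-form against each daughter:
Annikish: *tirfogig
  tirfogig → tilfogig   [unconditioned shift]
  tilfogig → tilfoyiy   [unconditioned shift]
  giving Annikish tilfoyiy.
Nesimu: *tirfogig > tirfohig > terfohig  (by intervocalic lenition, pre-rhotic lowering)
Torakan: *tirfogig
  tirfogig → tilfogig   [unconditioned shift]
  tilfogig (rule 2 does not apply)
  tilfogig → silfogig   [palatalisation]
  giving Torakan silfogig.
No other proto-form is consistent with every reflex, so the reconstruction is *tirfogig.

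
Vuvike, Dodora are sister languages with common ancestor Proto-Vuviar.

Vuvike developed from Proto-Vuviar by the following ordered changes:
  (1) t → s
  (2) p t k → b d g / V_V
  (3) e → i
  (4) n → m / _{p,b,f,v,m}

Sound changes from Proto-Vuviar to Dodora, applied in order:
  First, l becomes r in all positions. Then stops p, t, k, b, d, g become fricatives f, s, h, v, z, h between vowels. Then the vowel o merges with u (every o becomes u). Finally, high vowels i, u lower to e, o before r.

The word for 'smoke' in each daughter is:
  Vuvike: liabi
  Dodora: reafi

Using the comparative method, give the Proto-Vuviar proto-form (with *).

*leapi

Position 1: Vuvike has l, Dodora has r. Vuvike preserves l here (none of its changes turn any other segment into l), so the proto-segment is *l.
Position 4: Vuvike has b, Dodora has f. Taking the neighbouring segments as reconstructed: Vuvike b could go back to *p or *b; Dodora f could go back to *p or *f — the one source consistent with every daughter is *p.
Position 2: Vuvike has i, Dodora has e. Taking the neighbouring segments as reconstructed: Vuvike i could go back to *e or *i; Dodora e can only go back to *e — the one source consistent with every daughter is *e.
The remaining positions agree across the daughters. Check the candidate against every language:
Vuvike: start from *leapi.
  rule 1: no change — leapi
  rule 2 (intervocalic voicing): leapi → leabi
  rule 3 (vowel merger): leabi → liabi
  rule 4: no change — liabi
  ⇒ Vuvike liabi
Dodora: start from *leapi.
  rule 1 (unconditioned shift): leapi → reapi
  rule 2 (intervocalic lenition): reapi → reafi
  rule 3: no change — reafi
  rule 4: no change — reafi
  ⇒ Dodora reafi
*leapi is the unique common source.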